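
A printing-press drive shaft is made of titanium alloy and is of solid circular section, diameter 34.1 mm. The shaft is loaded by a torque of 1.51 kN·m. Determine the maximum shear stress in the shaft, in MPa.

194 MPa

J = πd⁴/32 = π(0.0341)⁴/32 = 1.327×10^-7 m⁴.
τ_max = T·r/J = 1510 × 0.0170 / 1.327×10^-7 = 1.939×10^8 Pa.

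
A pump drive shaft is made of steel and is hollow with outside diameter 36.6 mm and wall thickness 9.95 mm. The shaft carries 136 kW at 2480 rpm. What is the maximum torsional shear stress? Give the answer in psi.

ω = 2π·2480/60 = 259.7 rad/s, so T = P/ω = 136×10³ / 259.7 = 523.7 N·m.
J = π(d_o⁴ − d_i⁴)/32 = π(0.0366⁴ − 0.0167⁴)/32 = 1.685×10^-7 m⁴.
τ_max = T·r/J = 523.7 × 0.0183 / 1.685×10^-7 = 5.686×10^7 Pa.

8250 psi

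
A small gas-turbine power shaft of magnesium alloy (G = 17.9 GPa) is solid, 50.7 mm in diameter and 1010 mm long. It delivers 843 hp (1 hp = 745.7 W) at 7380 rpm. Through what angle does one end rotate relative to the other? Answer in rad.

0.0708 rad

ω = 2π·7380/60 = 772.8 rad/s, so T = P/ω = 843×745.7 / 772.8 = 813.4 N·m.
J = πd⁴/32 = π(0.0507)⁴/32 = 6.487×10^-7 m⁴.
θ = T·L/(G·J) = 813.4 × 1.01 / (17.9×10⁹ × 6.487×10^-7) = 0.07075 rad.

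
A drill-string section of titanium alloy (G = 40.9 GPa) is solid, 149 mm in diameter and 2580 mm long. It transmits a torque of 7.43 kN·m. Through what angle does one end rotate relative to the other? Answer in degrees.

0.555°

J = πd⁴/32 = π(0.149)⁴/32 = 4.839×10^-5 m⁴.
θ = T·L/(G·J) = 7430 × 2.58 / (40.9×10⁹ × 4.839×10^-5) = 9.686×10^-3 rad.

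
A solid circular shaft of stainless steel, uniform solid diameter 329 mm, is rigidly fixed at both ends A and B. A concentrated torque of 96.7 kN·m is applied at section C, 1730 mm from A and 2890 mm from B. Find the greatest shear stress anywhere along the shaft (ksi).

With uniform GJ and both ends fixed, compatibility θ_AC = θ_CB gives T_A·a = T_B·b, together with T_A + T_B = T₀.
T_A = T₀·b/(a+b) = 96700·2890/4620 = 60490 N·m; T_B = 36210 N·m.
τ in each portion: τ_AC = 8.65×10^6 Pa, τ_CB = 5.18×10^6 Pa; maximum is in AC.
τ_max = T_AC·r/J = 60490·0.165/1.15×10^-3 = 8.651×10^6 Pa.

1.25 ksi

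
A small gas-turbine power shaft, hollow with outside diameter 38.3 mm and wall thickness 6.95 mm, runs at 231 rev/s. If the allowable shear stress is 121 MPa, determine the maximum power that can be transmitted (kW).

1620 kW

J = π(d_o⁴ − d_i⁴)/32 = π(0.0383⁴ − 0.0244⁴)/32 = 1.765×10^-7 m⁴.
T_max = τ_allow·J/r = 1.21×10^8 × 1.765×10^-7 / 0.0191 = 1115 N·m.
ω = 2π·231 = 1451 rad/s, so P_max = T_max·ω = 1.618×10^6 W.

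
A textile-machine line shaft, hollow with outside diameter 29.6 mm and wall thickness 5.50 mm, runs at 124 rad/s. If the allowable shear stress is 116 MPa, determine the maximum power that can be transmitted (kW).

61.8 kW

J = π(d_o⁴ − d_i⁴)/32 = π(0.0296⁴ − 0.0186⁴)/32 = 6.361×10^-8 m⁴.
T_max = τ_allow·J/r = 1.16×10^8 × 6.361×10^-8 / 0.0148 = 498.6 N·m.
ω = 124 rad/s, so P_max = T_max·ω = 6.183×10^4 W.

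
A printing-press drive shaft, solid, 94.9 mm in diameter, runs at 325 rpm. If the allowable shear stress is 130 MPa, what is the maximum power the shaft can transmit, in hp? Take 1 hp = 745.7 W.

996 hp

J = πd⁴/32 = π(0.0949)⁴/32 = 7.963×10^-6 m⁴.
T_max = τ_allow·J/r = 1.30×10^8 × 7.963×10^-6 / 0.0475 = 21820 N·m.
ω = 2π·325/60 = 34.03 rad/s, so P_max = T_max·ω = 7.425×10^5 W.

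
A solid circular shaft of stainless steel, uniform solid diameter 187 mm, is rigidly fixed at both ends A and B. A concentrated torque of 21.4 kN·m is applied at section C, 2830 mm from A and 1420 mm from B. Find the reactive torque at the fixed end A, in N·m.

With uniform GJ and both ends fixed, compatibility θ_AC = θ_CB gives T_A·a = T_B·b, together with T_A + T_B = T₀.
T_A = T₀·b/(a+b) = 21400·1420/4250 = 7150 N·m; T_B = 14250 N·m.

7150 N·m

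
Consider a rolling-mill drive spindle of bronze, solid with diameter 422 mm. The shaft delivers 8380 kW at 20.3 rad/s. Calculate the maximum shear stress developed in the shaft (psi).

4060 psi

ω = 20.3 rad/s, so T = P/ω = 8380×10³ / 20.30 = 412800 N·m.
J = πd⁴/32 = π(0.422)⁴/32 = 3.114×10^-3 m⁴.
τ_max = T·r/J = 412800 × 0.211 / 3.114×10^-3 = 2.798×10^7 Pa.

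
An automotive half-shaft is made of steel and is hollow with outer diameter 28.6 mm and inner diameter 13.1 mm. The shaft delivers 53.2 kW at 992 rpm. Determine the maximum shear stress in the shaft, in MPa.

117 MPa

ω = 2π·992/60 = 103.9 rad/s, so T = P/ω = 53.2×10³ / 103.9 = 512.1 N·m.
J = π(d_o⁴ − d_i⁴)/32 = π(0.0286⁴ − 0.0131⁴)/32 = 6.279×10^-8 m⁴.
τ_max = T·r/J = 512.1 × 0.0143 / 6.279×10^-8 = 1.166×10^8 Pa.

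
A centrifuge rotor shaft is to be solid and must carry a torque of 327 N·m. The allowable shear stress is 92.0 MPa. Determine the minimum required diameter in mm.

For a solid shaft τ_max = 16T/(πd³), so d = (16T/(π τ_allow))^(1/3) = (16·327.0/(π·9.20×10^7))^(1/3) = 0.02626 m.

26.3 mm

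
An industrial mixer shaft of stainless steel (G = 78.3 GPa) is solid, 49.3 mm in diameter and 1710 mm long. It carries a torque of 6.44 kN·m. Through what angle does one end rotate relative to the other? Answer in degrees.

13.9°

J = πd⁴/32 = π(0.0493)⁴/32 = 5.799×10^-7 m⁴.
θ = T·L/(G·J) = 6440 × 1.71 / (78.3×10⁹ × 5.799×10^-7) = 0.2425 rad.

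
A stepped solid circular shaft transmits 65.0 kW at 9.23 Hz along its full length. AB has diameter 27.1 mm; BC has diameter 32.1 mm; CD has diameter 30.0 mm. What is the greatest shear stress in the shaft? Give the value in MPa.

287 MPa

ω = 2π·9.23 = 57.99 rad/s, so T = P/ω = 65.0×10³ / 57.99 = 1121 N·m.
Under the same torque, τ_max = 16T/(πd³) is largest where d is smallest — segment AB (d = 27.1 mm).
τ_max = 16·1121/(π·(0.0271)³) = 2.868×10^8 Pa.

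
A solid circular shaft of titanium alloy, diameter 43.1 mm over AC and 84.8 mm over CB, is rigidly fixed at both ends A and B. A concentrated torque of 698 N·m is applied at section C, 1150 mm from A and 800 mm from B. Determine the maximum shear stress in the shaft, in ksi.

0.808 ksi

Compatibility: T_A·a/J_AC = T_B·b/J_CB with T_A + T_B = T₀.
J_AC = 3.39×10^-7 m⁴, J_CB = 5.08×10^-6 m⁴, so T_A = T₀·(J_AC/a)/((J_AC/a)+(J_CB/b)) = 30.96 N·m, T_B = 667.0 N·m.
τ in each portion: τ_AC = 1.97×10^6 Pa, τ_CB = 5.57×10^6 Pa; maximum is in CB.
τ_max = T_CB·r/J = 667.0·0.0424/5.08×10^-6 = 5.571×10^6 Pa.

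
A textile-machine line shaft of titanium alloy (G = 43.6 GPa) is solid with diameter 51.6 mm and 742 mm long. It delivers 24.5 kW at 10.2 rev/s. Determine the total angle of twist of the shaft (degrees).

0.536°

ω = 2π·10.2 = 64.09 rad/s, so T = P/ω = 24.5×10³ / 64.09 = 382.3 N·m.
J = πd⁴/32 = π(0.0516)⁴/32 = 6.960×10^-7 m⁴.
θ = T·L/(G·J) = 382.3 × 0.742 / (43.6×10⁹ × 6.960×10^-7) = 9.348×10^-3 rad.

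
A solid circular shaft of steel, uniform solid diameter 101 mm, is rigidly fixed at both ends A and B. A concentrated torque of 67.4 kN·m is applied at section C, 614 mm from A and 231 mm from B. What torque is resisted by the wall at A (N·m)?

With uniform GJ and both ends fixed, compatibility θ_AC = θ_CB gives T_A·a = T_B·b, together with T_A + T_B = T₀.
T_A = T₀·b/(a+b) = 67400·231/845.0 = 18430 N·m; T_B = 48970 N·m.

18400 N·m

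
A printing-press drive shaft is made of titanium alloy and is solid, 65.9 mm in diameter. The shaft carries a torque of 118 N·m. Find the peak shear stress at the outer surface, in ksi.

0.305 ksi

J = πd⁴/32 = π(0.0659)⁴/32 = 1.852×10^-6 m⁴.
τ_max = T·r/J = 118.0 × 0.0330 / 1.852×10^-6 = 2.100×10^6 Pa.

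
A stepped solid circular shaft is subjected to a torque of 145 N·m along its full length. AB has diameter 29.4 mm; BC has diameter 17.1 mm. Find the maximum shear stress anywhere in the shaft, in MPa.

148 MPa

Under the same torque, τ_max = 16T/(πd³) is largest where d is smallest — segment BC (d = 17.1 mm).
τ_max = 16·145.0/(π·(0.0171)³) = 1.477×10^8 Pa.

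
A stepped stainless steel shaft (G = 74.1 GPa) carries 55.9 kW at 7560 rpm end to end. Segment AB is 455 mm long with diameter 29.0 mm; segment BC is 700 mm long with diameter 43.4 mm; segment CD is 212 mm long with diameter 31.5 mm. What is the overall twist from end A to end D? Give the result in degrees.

ω = 2π·7560/60 = 791.7 rad/s, so T = P/ω = 55.9×10³ / 791.7 = 70.61 N·m.
J_AB = π(0.0290)⁴/32 = 6.94×10^-8 m⁴; J_BC = π(0.0434)⁴/32 = 3.48×10^-7 m⁴; J_CD = π(0.0315)⁴/32 = 9.67×10^-8 m⁴.
θ = (T/G)·Σ L_i/J_i = (70.61/74.1×10⁹)·(0.455/6.94×10^-8 + 0.700/3.48×10^-7 + 0.212/9.67×10^-8) = 0.01025 rad.

0.587°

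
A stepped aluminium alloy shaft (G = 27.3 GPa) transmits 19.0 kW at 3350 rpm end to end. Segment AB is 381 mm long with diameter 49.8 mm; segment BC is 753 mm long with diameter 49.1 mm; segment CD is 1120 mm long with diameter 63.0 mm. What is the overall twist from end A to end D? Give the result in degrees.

ω = 2π·3350/60 = 350.8 rad/s, so T = P/ω = 19.0×10³ / 350.8 = 54.16 N·m.
J_AB = π(0.0498)⁴/32 = 6.04×10^-7 m⁴; J_BC = π(0.0491)⁴/32 = 5.71×10^-7 m⁴; J_CD = π(0.0630)⁴/32 = 1.55×10^-6 m⁴.
θ = (T/G)·Σ L_i/J_i = (54.16/27.3×10⁹)·(0.381/6.04×10^-7 + 0.753/5.71×10^-7 + 1.12/1.55×10^-6) = 5.307×10^-3 rad.

0.304°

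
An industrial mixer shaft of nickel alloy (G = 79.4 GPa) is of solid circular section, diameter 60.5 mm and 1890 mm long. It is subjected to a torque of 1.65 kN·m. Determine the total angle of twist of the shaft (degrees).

J = πd⁴/32 = π(0.0605)⁴/32 = 1.315×10^-6 m⁴.
θ = T·L/(G·J) = 1650 × 1.89 / (79.4×10⁹ × 1.315×10^-6) = 0.02986 rad.

1.71°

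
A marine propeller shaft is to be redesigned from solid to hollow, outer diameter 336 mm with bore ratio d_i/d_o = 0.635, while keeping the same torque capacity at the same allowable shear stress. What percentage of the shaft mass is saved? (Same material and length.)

Equal τ_max and T ⇒ the solid shaft needs d_s³ = d_o³(1−k⁴), so d_s = 336·(1−0.635⁴)^(1/3) = 316.7 mm.
Area ratio A_h/A_s = d_o²(1−k²)/d_s² = (1−k²)/(1−k⁴)^(2/3) = 0.6717.
Mass saving = 1 − 0.6717 = 32.8 %.

32.8 %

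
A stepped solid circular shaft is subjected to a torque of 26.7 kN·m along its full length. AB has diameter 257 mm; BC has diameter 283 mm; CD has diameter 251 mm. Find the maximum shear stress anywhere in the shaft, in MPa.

Under the same torque, τ_max = 16T/(πd³) is largest where d is smallest — segment CD (d = 251 mm).
τ_max = 16·26700/(π·(0.251)³) = 8.599×10^6 Pa.

8.60 MPa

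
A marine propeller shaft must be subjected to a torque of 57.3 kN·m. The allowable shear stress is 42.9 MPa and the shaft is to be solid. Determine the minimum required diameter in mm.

189 mm

For a solid shaft τ_max = 16T/(πd³), so d = (16T/(π τ_allow))^(1/3) = (16·57300/(π·4.29×10^7))^(1/3) = 0.1895 m.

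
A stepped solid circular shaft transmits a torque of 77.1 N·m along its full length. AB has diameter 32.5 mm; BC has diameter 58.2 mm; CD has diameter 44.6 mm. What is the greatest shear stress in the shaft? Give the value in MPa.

11.4 MPa

Under the same torque, τ_max = 16T/(πd³) is largest where d is smallest — segment AB (d = 32.5 mm).
τ_max = 16·77.10/(π·(0.0325)³) = 1.144×10^7 Pa.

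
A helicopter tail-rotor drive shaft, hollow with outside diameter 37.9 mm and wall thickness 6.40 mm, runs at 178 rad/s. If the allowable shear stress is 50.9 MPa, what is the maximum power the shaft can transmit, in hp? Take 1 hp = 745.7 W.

105 hp

J = π(d_o⁴ − d_i⁴)/32 = π(0.0379⁴ − 0.0251⁴)/32 = 1.636×10^-7 m⁴.
T_max = τ_allow·J/r = 5.09×10^7 × 1.636×10^-7 / 0.0189 = 439.4 N·m.
ω = 178 rad/s, so P_max = T_max·ω = 7.822×10^4 W.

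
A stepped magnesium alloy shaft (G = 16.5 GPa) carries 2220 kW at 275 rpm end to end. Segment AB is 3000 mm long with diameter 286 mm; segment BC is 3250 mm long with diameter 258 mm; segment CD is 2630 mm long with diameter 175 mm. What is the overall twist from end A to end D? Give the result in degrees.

ω = 2π·275/60 = 28.80 rad/s, so T = P/ω = 2220×10³ / 28.80 = 77090 N·m.
J_AB = π(0.286)⁴/32 = 6.57×10^-4 m⁴; J_BC = π(0.258)⁴/32 = 4.35×10^-4 m⁴; J_CD = π(0.175)⁴/32 = 9.21×10^-5 m⁴.
θ = (T/G)·Σ L_i/J_i = (77090/16.5×10⁹)·(3.00/6.57×10^-4 + 3.25/4.35×10^-4 + 2.63/9.21×10^-5) = 0.1897 rad.

10.9°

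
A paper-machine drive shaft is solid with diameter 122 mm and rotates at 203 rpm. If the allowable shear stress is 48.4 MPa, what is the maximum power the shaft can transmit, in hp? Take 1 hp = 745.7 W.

J = πd⁴/32 = π(0.122)⁴/32 = 2.175×10^-5 m⁴.
T_max = τ_allow·J/r = 4.84×10^7 × 2.175×10^-5 / 0.0610 = 17260 N·m.
ω = 2π·203/60 = 21.26 rad/s, so P_max = T_max·ω = 3.668×10^5 W.

492 hp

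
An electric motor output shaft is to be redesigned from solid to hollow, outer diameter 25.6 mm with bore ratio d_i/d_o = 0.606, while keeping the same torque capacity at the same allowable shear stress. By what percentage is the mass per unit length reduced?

Equal τ_max and T ⇒ the solid shaft needs d_s³ = d_o³(1−k⁴), so d_s = 25.6·(1−0.606⁴)^(1/3) = 24.39 mm.
Area ratio A_h/A_s = d_o²(1−k²)/d_s² = (1−k²)/(1−k⁴)^(2/3) = 0.6969.
Mass saving = 1 − 0.6969 = 30.3 %.

30.3 %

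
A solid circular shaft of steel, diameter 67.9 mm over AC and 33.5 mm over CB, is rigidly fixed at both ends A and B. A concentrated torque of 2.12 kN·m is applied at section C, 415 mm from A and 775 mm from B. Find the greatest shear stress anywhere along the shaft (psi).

4850 psi

Compatibility: T_A·a/J_AC = T_B·b/J_CB with T_A + T_B = T₀.
J_AC = 2.09×10^-6 m⁴, J_CB = 1.24×10^-7 m⁴, so T_A = T₀·(J_AC/a)/((J_AC/a)+(J_CB/b)) = 2055 N·m, T_B = 65.20 N·m.
τ in each portion: τ_AC = 3.34×10^7 Pa, τ_CB = 8.83×10^6 Pa; maximum is in AC.
τ_max = T_AC·r/J = 2055·0.0340/2.09×10^-6 = 3.343×10^7 Pa.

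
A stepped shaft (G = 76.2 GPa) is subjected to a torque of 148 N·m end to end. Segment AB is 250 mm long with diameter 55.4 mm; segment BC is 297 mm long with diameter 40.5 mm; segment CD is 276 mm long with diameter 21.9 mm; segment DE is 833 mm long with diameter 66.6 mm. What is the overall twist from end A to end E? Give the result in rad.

J_AB = π(0.0554)⁴/32 = 9.25×10^-7 m⁴; J_BC = π(0.0405)⁴/32 = 2.64×10^-7 m⁴; J_CD = π(0.0219)⁴/32 = 2.26×10^-8 m⁴; J_DE = π(0.0666)⁴/32 = 1.93×10^-6 m⁴.
θ = (T/G)·Σ L_i/J_i = (148.0/76.2×10⁹)·(0.250/9.25×10^-7 + 0.297/2.64×10^-7 + 0.276/2.26×10^-8 + 0.833/1.93×10^-6) = 0.02728 rad.

0.0273 rad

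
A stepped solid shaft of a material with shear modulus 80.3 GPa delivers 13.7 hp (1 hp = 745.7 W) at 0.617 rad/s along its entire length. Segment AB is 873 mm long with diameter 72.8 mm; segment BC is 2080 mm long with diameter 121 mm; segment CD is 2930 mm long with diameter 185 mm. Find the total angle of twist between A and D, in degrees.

5.21°

ω = 0.617 rad/s, so T = P/ω = 13.7×745.7 / 0.6170 = 16560 N·m.
J_AB = π(0.0728)⁴/32 = 2.76×10^-6 m⁴; J_BC = π(0.121)⁴/32 = 2.10×10^-5 m⁴; J_CD = π(0.185)⁴/32 = 1.15×10^-4 m⁴.
θ = (T/G)·Σ L_i/J_i = (16560/80.3×10⁹)·(0.873/2.76×10^-6 + 2.08/2.10×10^-5 + 2.93/1.15×10^-4) = 0.09091 rad.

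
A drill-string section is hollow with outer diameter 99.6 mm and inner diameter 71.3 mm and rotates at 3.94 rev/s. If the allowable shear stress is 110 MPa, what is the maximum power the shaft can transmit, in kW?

J = π(d_o⁴ − d_i⁴)/32 = π(0.0996⁴ − 0.0713⁴)/32 = 7.124×10^-6 m⁴.
T_max = τ_allow·J/r = 1.10×10^8 × 7.124×10^-6 / 0.0498 = 15740 N·m.
ω = 2π·3.94 = 24.76 rad/s, so P_max = T_max·ω = 3.896×10^5 W.

390 kW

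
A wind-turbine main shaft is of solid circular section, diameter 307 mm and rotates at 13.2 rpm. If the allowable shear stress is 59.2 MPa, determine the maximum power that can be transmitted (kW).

465 kW

J = πd⁴/32 = π(0.307)⁴/32 = 8.721×10^-4 m⁴.
T_max = τ_allow·J/r = 5.92×10^7 × 8.721×10^-4 / 0.153 = 336300 N·m.
ω = 2π·13.2/60 = 1.382 rad/s, so P_max = T_max·ω = 4.649×10^5 W.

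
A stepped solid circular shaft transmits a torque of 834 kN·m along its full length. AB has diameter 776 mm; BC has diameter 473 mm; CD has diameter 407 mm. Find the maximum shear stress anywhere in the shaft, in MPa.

Under the same torque, τ_max = 16T/(πd³) is largest where d is smallest — segment CD (d = 407 mm).
τ_max = 16·834000/(π·(0.407)³) = 6.300×10^7 Pa.

63.0 MPa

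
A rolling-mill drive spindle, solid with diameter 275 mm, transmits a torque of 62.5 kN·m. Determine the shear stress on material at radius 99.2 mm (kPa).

11000 kPa

J = πd⁴/32 = π(0.275)⁴/32 = 5.615×10^-4 m⁴.
Shear stress varies linearly with radius: τ = T·r/J = 62500 × 0.0992 / 5.615×10^-4 = 1.104×10^7 Pa.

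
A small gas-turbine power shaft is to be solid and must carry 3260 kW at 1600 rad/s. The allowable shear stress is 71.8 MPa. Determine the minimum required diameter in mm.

ω = 1600 rad/s, so T = P/ω = 3260×10³ / 1600 = 2038 N·m.
For a solid shaft τ_max = 16T/(πd³), so d = (16T/(π τ_allow))^(1/3) = (16·2038/(π·7.18×10^7))^(1/3) = 0.05248 m.

52.5 mm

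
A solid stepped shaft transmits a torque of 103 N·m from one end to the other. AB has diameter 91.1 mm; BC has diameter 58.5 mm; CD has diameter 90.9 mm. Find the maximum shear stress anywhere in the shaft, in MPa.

Under the same torque, τ_max = 16T/(πd³) is largest where d is smallest — segment BC (d = 58.5 mm).
τ_max = 16·103.0/(π·(0.0585)³) = 2.620×10^6 Pa.

2.62 MPa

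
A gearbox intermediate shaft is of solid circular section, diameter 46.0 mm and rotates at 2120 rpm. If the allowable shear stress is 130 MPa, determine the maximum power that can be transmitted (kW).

J = πd⁴/32 = π(0.0460)⁴/32 = 4.396×10^-7 m⁴.
T_max = τ_allow·J/r = 1.30×10^8 × 4.396×10^-7 / 0.0230 = 2485 N·m.
ω = 2π·2120/60 = 222.0 rad/s, so P_max = T_max·ω = 5.516×10^5 W.

552 kW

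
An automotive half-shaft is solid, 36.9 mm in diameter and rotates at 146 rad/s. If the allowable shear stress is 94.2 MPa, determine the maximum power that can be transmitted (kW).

J = πd⁴/32 = π(0.0369)⁴/32 = 1.820×10^-7 m⁴.
T_max = τ_allow·J/r = 9.42×10^7 × 1.820×10^-7 / 0.0184 = 929.3 N·m.
ω = 146 rad/s, so P_max = T_max·ω = 1.357×10^5 W.

136 kW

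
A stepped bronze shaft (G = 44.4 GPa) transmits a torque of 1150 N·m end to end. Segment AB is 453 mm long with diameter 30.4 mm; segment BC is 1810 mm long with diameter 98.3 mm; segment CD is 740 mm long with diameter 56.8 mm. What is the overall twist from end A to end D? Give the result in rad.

J_AB = π(0.0304)⁴/32 = 8.38×10^-8 m⁴; J_BC = π(0.0983)⁴/32 = 9.17×10^-6 m⁴; J_CD = π(0.0568)⁴/32 = 1.02×10^-6 m⁴.
θ = (T/G)·Σ L_i/J_i = (1150/44.4×10⁹)·(0.453/8.38×10^-8 + 1.81/9.17×10^-6 + 0.740/1.02×10^-6) = 0.1638 rad.

0.164 rad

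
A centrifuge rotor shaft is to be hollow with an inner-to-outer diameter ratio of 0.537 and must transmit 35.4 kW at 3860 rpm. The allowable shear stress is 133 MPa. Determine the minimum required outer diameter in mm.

ω = 2π·3860/60 = 404.2 rad/s, so T = P/ω = 35.4×10³ / 404.2 = 87.58 N·m.
For a hollow shaft with d_i/d_o = 0.537: τ_max = 16T/(π d_o³ (1−k⁴)), so d_o = [16T/(π τ_allow (1−k⁴))]^(1/3) = [16·87.58/(π·1.33×10^8·0.9168)]^(1/3) = 0.01541 m.

15.4 mm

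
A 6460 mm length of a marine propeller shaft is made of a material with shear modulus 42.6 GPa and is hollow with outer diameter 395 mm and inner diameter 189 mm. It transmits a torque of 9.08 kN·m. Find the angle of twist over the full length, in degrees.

J = π(d_o⁴ − d_i⁴)/32 = π(0.395⁴ − 0.189⁴)/32 = 2.265×10^-3 m⁴.
θ = T·L/(G·J) = 9080 × 6.46 / (42.6×10⁹ × 2.265×10^-3) = 6.080×10^-4 rad.

0.0348°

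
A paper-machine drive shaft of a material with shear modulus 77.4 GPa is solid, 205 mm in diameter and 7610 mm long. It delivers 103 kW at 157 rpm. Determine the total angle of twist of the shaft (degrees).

ω = 2π·157/60 = 16.44 rad/s, so T = P/ω = 103×10³ / 16.44 = 6265 N·m.
J = πd⁴/32 = π(0.205)⁴/32 = 1.734×10^-4 m⁴.
θ = T·L/(G·J) = 6265 × 7.61 / (77.4×10⁹ × 1.734×10^-4) = 3.553×10^-3 rad.

0.204°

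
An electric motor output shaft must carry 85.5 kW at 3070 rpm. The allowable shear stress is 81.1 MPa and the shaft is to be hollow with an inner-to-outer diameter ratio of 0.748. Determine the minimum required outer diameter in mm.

29.0 mm

ω = 2π·3070/60 = 321.5 rad/s, so T = P/ω = 85.5×10³ / 321.5 = 265.9 N·m.
For a hollow shaft with d_i/d_o = 0.748: τ_max = 16T/(π d_o³ (1−k⁴)), so d_o = [16T/(π τ_allow (1−k⁴))]^(1/3) = [16·265.9/(π·8.11×10^7·0.6870)]^(1/3) = 0.02897 m.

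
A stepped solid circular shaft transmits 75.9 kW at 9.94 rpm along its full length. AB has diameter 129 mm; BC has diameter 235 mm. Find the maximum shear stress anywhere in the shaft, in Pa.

ω = 2π·9.94/60 = 1.041 rad/s, so T = P/ω = 75.9×10³ / 1.041 = 72920 N·m.
Under the same torque, τ_max = 16T/(πd³) is largest where d is smallest — segment AB (d = 129 mm).
τ_max = 16·72920/(π·(0.129)³) = 1.730×10^8 Pa.

1.73e8 Pa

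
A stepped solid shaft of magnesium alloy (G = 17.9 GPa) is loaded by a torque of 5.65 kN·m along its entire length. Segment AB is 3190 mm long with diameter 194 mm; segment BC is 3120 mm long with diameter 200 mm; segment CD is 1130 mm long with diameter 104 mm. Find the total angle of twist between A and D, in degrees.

J_AB = π(0.194)⁴/32 = 1.39×10^-4 m⁴; J_BC = π(0.200)⁴/32 = 1.57×10^-4 m⁴; J_CD = π(0.104)⁴/32 = 1.15×10^-5 m⁴.
θ = (T/G)·Σ L_i/J_i = (5650/17.9×10⁹)·(3.19/1.39×10^-4 + 3.12/1.57×10^-4 + 1.13/1.15×10^-5) = 0.04457 rad.

2.55°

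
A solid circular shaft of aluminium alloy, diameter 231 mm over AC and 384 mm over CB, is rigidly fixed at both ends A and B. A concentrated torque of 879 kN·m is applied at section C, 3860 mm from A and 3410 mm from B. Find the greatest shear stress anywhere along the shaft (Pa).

7.09e7 Pa

Compatibility: T_A·a/J_AC = T_B·b/J_CB with T_A + T_B = T₀.
J_AC = 2.80×10^-4 m⁴, J_CB = 2.13×10^-3 m⁴, so T_A = T₀·(J_AC/a)/((J_AC/a)+(J_CB/b)) = 91150 N·m, T_B = 787900 N·m.
τ in each portion: τ_AC = 3.77×10^7 Pa, τ_CB = 7.09×10^7 Pa; maximum is in CB.
τ_max = T_CB·r/J = 787900·0.192/2.13×10^-3 = 7.086×10^7 Pa.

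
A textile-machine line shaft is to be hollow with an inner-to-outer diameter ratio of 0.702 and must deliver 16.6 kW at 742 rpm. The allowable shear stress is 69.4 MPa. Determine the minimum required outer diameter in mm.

27.5 mm

ω = 2π·742/60 = 77.70 rad/s, so T = P/ω = 16.6×10³ / 77.70 = 213.6 N·m.
For a hollow shaft with d_i/d_o = 0.702: τ_max = 16T/(π d_o³ (1−k⁴)), so d_o = [16T/(π τ_allow (1−k⁴))]^(1/3) = [16·213.6/(π·6.94×10^7·0.7571)]^(1/3) = 0.02746 m.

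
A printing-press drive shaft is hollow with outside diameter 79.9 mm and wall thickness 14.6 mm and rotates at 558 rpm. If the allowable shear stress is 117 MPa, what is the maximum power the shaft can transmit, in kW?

574 kW

J = π(d_o⁴ − d_i⁴)/32 = π(0.0799⁴ − 0.0507⁴)/32 = 3.352×10^-6 m⁴.
T_max = τ_allow·J/r = 1.17×10^8 × 3.352×10^-6 / 0.0399 = 9818 N·m.
ω = 2π·558/60 = 58.43 rad/s, so P_max = T_max·ω = 5.737×10^5 W.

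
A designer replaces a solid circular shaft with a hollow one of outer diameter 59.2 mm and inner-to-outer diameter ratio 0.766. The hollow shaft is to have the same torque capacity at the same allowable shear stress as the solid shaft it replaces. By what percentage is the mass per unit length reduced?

45.2 %

Equal τ_max and T ⇒ the solid shaft needs d_s³ = d_o³(1−k⁴), so d_s = 59.2·(1−0.766⁴)^(1/3) = 51.43 mm.
Area ratio A_h/A_s = d_o²(1−k²)/d_s² = (1−k²)/(1−k⁴)^(2/3) = 0.5475.
Mass saving = 1 − 0.5475 = 45.2 %.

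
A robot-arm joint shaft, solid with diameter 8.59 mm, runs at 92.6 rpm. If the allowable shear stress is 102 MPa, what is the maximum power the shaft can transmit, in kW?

0.123 kW

J = πd⁴/32 = π(0.00859)⁴/32 = 5.345×10^-10 m⁴.
T_max = τ_allow·J/r = 1.02×10^8 × 5.345×10^-10 / 0.00430 = 12.69 N·m.
ω = 2π·92.6/60 = 9.697 rad/s, so P_max = T_max·ω = 123.1 W.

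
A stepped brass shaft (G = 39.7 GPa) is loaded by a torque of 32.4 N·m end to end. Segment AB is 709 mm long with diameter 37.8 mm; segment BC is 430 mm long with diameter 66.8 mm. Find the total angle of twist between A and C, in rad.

J_AB = π(0.0378)⁴/32 = 2.00×10^-7 m⁴; J_BC = π(0.0668)⁴/32 = 1.95×10^-6 m⁴.
θ = (T/G)·Σ L_i/J_i = (32.40/39.7×10⁹)·(0.709/2.00×10^-7 + 0.430/1.95×10^-6) = 3.066×10^-3 rad.

0.00307 rad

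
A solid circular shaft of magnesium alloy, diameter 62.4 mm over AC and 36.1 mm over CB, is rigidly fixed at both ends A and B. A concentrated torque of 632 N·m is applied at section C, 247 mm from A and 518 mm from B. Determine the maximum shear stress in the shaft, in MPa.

Compatibility: T_A·a/J_AC = T_B·b/J_CB with T_A + T_B = T₀.
J_AC = 1.49×10^-6 m⁴, J_CB = 1.67×10^-7 m⁴, so T_A = T₀·(J_AC/a)/((J_AC/a)+(J_CB/b)) = 600.0 N·m, T_B = 32.05 N·m.
τ in each portion: τ_AC = 1.26×10^7 Pa, τ_CB = 3.47×10^6 Pa; maximum is in AC.
τ_max = T_AC·r/J = 600.0·0.0312/1.49×10^-6 = 1.258×10^7 Pa.

12.6 MPa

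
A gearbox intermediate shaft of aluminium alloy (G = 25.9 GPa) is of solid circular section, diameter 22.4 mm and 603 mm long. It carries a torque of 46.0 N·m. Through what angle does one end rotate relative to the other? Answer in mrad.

43.3 mrad

J = πd⁴/32 = π(0.0224)⁴/32 = 2.472×10^-8 m⁴.
θ = T·L/(G·J) = 46.00 × 0.603 / (25.9×10⁹ × 2.472×10^-8) = 0.04333 rad.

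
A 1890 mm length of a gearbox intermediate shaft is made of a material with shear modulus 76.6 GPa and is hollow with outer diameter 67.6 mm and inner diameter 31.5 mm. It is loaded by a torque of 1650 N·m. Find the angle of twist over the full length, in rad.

0.0208 rad

J = π(d_o⁴ − d_i⁴)/32 = π(0.0676⁴ − 0.0315⁴)/32 = 1.953×10^-6 m⁴.
θ = T·L/(G·J) = 1650 × 1.89 / (76.6×10⁹ × 1.953×10^-6) = 0.02084 rad.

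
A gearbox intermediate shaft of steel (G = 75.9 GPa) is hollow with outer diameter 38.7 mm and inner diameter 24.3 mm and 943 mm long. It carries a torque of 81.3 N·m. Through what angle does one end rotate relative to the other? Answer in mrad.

J = π(d_o⁴ − d_i⁴)/32 = π(0.0387⁴ − 0.0243⁴)/32 = 1.860×10^-7 m⁴.
θ = T·L/(G·J) = 81.30 × 0.943 / (75.9×10⁹ × 1.860×10^-7) = 5.431×10^-3 rad.

5.43 mrad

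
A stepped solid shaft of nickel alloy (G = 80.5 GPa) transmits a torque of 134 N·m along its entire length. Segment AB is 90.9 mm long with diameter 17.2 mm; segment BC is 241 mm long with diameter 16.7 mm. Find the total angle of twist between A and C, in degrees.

4.02°

J_AB = π(0.0172)⁴/32 = 8.59×10^-9 m⁴; J_BC = π(0.0167)⁴/32 = 7.64×10^-9 m⁴.
θ = (T/G)·Σ L_i/J_i = (134.0/80.5×10⁹)·(0.0909/8.59×10^-9 + 0.241/7.64×10^-9) = 0.07015 rad.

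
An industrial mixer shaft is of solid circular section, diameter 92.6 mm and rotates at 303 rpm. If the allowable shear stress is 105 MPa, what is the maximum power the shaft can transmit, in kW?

519 kW

J = πd⁴/32 = π(0.0926)⁴/32 = 7.218×10^-6 m⁴.
T_max = τ_allow·J/r = 1.05×10^8 × 7.218×10^-6 / 0.0463 = 16370 N·m.
ω = 2π·303/60 = 31.73 rad/s, so P_max = T_max·ω = 5.194×10^5 W.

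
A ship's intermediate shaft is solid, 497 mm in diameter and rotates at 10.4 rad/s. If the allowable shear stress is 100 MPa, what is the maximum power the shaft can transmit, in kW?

J = πd⁴/32 = π(0.497)⁴/32 = 5.990×10^-3 m⁴.
T_max = τ_allow·J/r = 1.00×10^8 × 5.990×10^-3 / 0.248 = 2.410e6 N·m.
ω = 10.4 rad/s, so P_max = T_max·ω = 2.507×10^7 W.

25100 kW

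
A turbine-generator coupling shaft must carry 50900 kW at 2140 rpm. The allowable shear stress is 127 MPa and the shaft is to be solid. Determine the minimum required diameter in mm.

209 mm

ω = 2π·2140/60 = 224.1 rad/s, so T = P/ω = 50900×10³ / 224.1 = 227100 N·m.
For a solid shaft τ_max = 16T/(πd³), so d = (16T/(π τ_allow))^(1/3) = (16·227100/(π·1.27×10^8))^(1/3) = 0.2088 m.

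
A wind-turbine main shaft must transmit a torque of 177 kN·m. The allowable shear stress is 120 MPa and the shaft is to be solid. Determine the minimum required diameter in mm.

196 mm

For a solid shaft τ_max = 16T/(πd³), so d = (16T/(π τ_allow))^(1/3) = (16·177000/(π·1.20×10^8))^(1/3) = 0.1958 m.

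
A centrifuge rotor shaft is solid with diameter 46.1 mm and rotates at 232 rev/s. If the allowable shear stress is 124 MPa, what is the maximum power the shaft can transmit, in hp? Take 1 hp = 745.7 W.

4660 hp

J = πd⁴/32 = π(0.0461)⁴/32 = 4.434×10^-7 m⁴.
T_max = τ_allow·J/r = 1.24×10^8 × 4.434×10^-7 / 0.0231 = 2385 N·m.
ω = 2π·232 = 1458 rad/s, so P_max = T_max·ω = 3.477×10^6 W.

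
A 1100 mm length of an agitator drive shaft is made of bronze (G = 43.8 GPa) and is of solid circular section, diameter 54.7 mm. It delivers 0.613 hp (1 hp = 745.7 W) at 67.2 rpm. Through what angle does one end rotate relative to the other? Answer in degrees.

ω = 2π·67.2/60 = 7.037 rad/s, so T = P/ω = 0.613×745.7 / 7.037 = 64.96 N·m.
J = πd⁴/32 = π(0.0547)⁴/32 = 8.789×10^-7 m⁴.
θ = T·L/(G·J) = 64.96 × 1.10 / (43.8×10⁹ × 8.789×10^-7) = 1.856×10^-3 rad.

0.106°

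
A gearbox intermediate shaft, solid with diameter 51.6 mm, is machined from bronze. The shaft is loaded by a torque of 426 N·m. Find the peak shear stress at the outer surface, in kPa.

J = πd⁴/32 = π(0.0516)⁴/32 = 6.960×10^-7 m⁴.
τ_max = T·r/J = 426.0 × 0.0258 / 6.960×10^-7 = 1.579×10^7 Pa.

15800 kPa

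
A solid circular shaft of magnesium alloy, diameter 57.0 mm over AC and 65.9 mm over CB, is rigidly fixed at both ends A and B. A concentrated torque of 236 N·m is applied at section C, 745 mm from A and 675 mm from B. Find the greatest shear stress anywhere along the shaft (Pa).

Compatibility: T_A·a/J_AC = T_B·b/J_CB with T_A + T_B = T₀.
J_AC = 1.04×10^-6 m⁴, J_CB = 1.85×10^-6 m⁴, so T_A = T₀·(J_AC/a)/((J_AC/a)+(J_CB/b)) = 79.41 N·m, T_B = 156.6 N·m.
τ in each portion: τ_AC = 2.18×10^6 Pa, τ_CB = 2.79×10^6 Pa; maximum is in CB.
τ_max = T_CB·r/J = 156.6·0.0330/1.85×10^-6 = 2.787×10^6 Pa.

2.79e6 Pa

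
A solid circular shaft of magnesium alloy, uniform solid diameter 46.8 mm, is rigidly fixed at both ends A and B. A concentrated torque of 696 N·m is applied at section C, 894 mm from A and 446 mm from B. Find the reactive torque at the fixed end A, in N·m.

232 N·m

With uniform GJ and both ends fixed, compatibility θ_AC = θ_CB gives T_A·a = T_B·b, together with T_A + T_B = T₀.
T_A = T₀·b/(a+b) = 696.0·446/1340 = 231.7 N·m; T_B = 464.3 N·m.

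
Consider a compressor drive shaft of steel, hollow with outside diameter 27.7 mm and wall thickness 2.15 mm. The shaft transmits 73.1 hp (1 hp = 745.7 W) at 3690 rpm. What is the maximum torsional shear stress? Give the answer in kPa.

68900 kPa

ω = 2π·3690/60 = 386.4 rad/s, so T = P/ω = 73.1×745.7 / 386.4 = 141.1 N·m.
J = π(d_o⁴ − d_i⁴)/32 = π(0.0277⁴ − 0.0234⁴)/32 = 2.836×10^-8 m⁴.
τ_max = T·r/J = 141.1 × 0.0138 / 2.836×10^-8 = 6.888×10^7 Pa.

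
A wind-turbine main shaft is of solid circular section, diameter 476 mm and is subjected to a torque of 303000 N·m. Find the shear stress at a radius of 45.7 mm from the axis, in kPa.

J = πd⁴/32 = π(0.476)⁴/32 = 5.040×10^-3 m⁴.
Shear stress varies linearly with radius: τ = T·r/J = 303000 × 0.0457 / 5.040×10^-3 = 2.747×10^6 Pa.

2750 kPa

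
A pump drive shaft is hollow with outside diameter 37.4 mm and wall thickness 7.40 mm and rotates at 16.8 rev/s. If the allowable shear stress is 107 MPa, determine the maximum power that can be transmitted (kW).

J = π(d_o⁴ − d_i⁴)/32 = π(0.0374⁴ − 0.0226⁴)/32 = 1.665×10^-7 m⁴.
T_max = τ_allow·J/r = 1.07×10^8 × 1.665×10^-7 / 0.0187 = 952.5 N·m.
ω = 2π·16.8 = 105.6 rad/s, so P_max = T_max·ω = 1.005×10^5 W.

101 kW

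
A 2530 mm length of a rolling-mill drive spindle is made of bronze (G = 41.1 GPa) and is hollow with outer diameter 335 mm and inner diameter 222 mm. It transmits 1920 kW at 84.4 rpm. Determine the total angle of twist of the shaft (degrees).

0.768°

ω = 2π·84.4/60 = 8.838 rad/s, so T = P/ω = 1920×10³ / 8.838 = 217200 N·m.
J = π(d_o⁴ − d_i⁴)/32 = π(0.335⁴ − 0.222⁴)/32 = 9.980×10^-4 m⁴.
θ = T·L/(G·J) = 217200 × 2.53 / (41.1×10⁹ × 9.980×10^-4) = 0.01340 rad.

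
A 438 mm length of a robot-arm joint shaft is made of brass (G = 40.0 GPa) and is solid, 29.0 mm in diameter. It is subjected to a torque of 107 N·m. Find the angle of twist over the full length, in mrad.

16.9 mrad

J = πd⁴/32 = π(0.0290)⁴/32 = 6.944×10^-8 m⁴.
θ = T·L/(G·J) = 107.0 × 0.438 / (40.0×10⁹ × 6.944×10^-8) = 0.01687 rad.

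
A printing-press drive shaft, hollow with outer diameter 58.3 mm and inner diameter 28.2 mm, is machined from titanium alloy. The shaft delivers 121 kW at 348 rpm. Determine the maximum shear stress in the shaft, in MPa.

ω = 2π·348/60 = 36.44 rad/s, so T = P/ω = 121×10³ / 36.44 = 3320 N·m.
J = π(d_o⁴ − d_i⁴)/32 = π(0.0583⁴ − 0.0282⁴)/32 = 1.072×10^-6 m⁴.
τ_max = T·r/J = 3320 × 0.0291 / 1.072×10^-6 = 9.028×10^7 Pa.

90.3 MPa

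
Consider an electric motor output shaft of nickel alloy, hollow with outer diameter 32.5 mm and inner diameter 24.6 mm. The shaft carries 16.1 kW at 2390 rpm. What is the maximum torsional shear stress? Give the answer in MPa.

14.2 MPa

ω = 2π·2390/60 = 250.3 rad/s, so T = P/ω = 16.1×10³ / 250.3 = 64.33 N·m.
J = π(d_o⁴ − d_i⁴)/32 = π(0.0325⁴ − 0.0246⁴)/32 = 7.358×10^-8 m⁴.
τ_max = T·r/J = 64.33 × 0.0163 / 7.358×10^-8 = 1.421×10^7 Pa.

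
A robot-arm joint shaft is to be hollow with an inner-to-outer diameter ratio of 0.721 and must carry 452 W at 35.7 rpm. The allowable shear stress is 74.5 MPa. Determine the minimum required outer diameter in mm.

ω = 2π·35.7/60 = 3.738 rad/s, so T = P/ω = 452 / 3.738 = 120.9 N·m.
For a hollow shaft with d_i/d_o = 0.721: τ_max = 16T/(π d_o³ (1−k⁴)), so d_o = [16T/(π τ_allow (1−k⁴))]^(1/3) = [16·120.9/(π·7.45×10^7·0.7298)]^(1/3) = 0.02246 m.

22.5 mm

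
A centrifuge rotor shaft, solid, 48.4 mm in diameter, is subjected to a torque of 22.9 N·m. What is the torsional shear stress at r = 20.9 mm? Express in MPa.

J = πd⁴/32 = π(0.0484)⁴/32 = 5.387×10^-7 m⁴.
Shear stress varies linearly with radius: τ = T·r/J = 22.90 × 0.0209 / 5.387×10^-7 = 8.884×10^5 Pa.

0.888 MPa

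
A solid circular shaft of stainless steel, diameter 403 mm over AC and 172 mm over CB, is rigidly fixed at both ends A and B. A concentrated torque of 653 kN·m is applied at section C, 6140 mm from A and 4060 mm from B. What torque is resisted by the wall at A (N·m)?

Compatibility: T_A·a/J_AC = T_B·b/J_CB with T_A + T_B = T₀.
J_AC = 2.59×10^-3 m⁴, J_CB = 8.59×10^-5 m⁴, so T_A = T₀·(J_AC/a)/((J_AC/a)+(J_CB/b)) = 621800 N·m, T_B = 31200 N·m.

622000 N·m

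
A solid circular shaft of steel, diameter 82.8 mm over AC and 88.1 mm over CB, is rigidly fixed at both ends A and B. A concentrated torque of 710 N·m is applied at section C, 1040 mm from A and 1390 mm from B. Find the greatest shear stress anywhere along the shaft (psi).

Compatibility: T_A·a/J_AC = T_B·b/J_CB with T_A + T_B = T₀.
J_AC = 4.61×10^-6 m⁴, J_CB = 5.91×10^-6 m⁴, so T_A = T₀·(J_AC/a)/((J_AC/a)+(J_CB/b)) = 362.4 N·m, T_B = 347.6 N·m.
τ in each portion: τ_AC = 3.25×10^6 Pa, τ_CB = 2.59×10^6 Pa; maximum is in AC.
τ_max = T_AC·r/J = 362.4·0.0414/4.61×10^-6 = 3.252×10^6 Pa.

472 psi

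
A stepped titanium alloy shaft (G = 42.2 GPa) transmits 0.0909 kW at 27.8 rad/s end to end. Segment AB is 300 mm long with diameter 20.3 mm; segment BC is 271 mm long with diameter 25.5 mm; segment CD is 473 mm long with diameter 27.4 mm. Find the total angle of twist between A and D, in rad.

ω = 27.8 rad/s, so T = P/ω = 0.0909×10³ / 27.80 = 3.270 N·m.
J_AB = π(0.0203)⁴/32 = 1.67×10^-8 m⁴; J_BC = π(0.0255)⁴/32 = 4.15×10^-8 m⁴; J_CD = π(0.0274)⁴/32 = 5.53×10^-8 m⁴.
θ = (T/G)·Σ L_i/J_i = (3.270/42.2×10⁹)·(0.300/1.67×10^-8 + 0.271/4.15×10^-8 + 0.473/5.53×10^-8) = 2.562×10^-3 rad.

0.00256 rad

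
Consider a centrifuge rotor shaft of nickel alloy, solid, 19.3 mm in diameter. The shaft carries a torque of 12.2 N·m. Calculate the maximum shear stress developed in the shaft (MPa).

8.64 MPa

J = πd⁴/32 = π(0.0193)⁴/32 = 1.362×10^-8 m⁴.
τ_max = T·r/J = 12.20 × 0.00965 / 1.362×10^-8 = 8.643×10^6 Pa.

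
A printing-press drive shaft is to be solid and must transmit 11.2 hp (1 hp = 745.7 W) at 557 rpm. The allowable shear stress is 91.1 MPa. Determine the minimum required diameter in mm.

ω = 2π·557/60 = 58.33 rad/s, so T = P/ω = 11.2×745.7 / 58.33 = 143.2 N·m.
For a solid shaft τ_max = 16T/(πd³), so d = (16T/(π τ_allow))^(1/3) = (16·143.2/(π·9.11×10^7))^(1/3) = 0.02000 m.

20.0 mm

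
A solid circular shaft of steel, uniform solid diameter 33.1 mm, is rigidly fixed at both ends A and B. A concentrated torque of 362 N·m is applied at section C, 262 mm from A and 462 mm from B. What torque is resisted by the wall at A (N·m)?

With uniform GJ and both ends fixed, compatibility θ_AC = θ_CB gives T_A·a = T_B·b, together with T_A + T_B = T₀.
T_A = T₀·b/(a+b) = 362.0·462/724.0 = 231.0 N·m; T_B = 131.0 N·m.

231 N·m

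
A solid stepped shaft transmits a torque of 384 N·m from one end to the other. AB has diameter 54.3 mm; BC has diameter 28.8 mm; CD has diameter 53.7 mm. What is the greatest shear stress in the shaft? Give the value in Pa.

Under the same torque, τ_max = 16T/(πd³) is largest where d is smallest — segment BC (d = 28.8 mm).
τ_max = 16·384.0/(π·(0.0288)³) = 8.187×10^7 Pa.

8.19e7 Pa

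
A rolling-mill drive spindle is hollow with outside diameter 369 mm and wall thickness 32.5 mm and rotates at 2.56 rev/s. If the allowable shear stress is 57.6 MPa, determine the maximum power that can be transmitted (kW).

4930 kW

J = π(d_o⁴ − d_i⁴)/32 = π(0.369⁴ − 0.304⁴)/32 = 9.817×10^-4 m⁴.
T_max = τ_allow·J/r = 5.76×10^7 × 9.817×10^-4 / 0.184 = 306500 N·m.
ω = 2π·2.56 = 16.08 rad/s, so P_max = T_max·ω = 4.930×10^6 W.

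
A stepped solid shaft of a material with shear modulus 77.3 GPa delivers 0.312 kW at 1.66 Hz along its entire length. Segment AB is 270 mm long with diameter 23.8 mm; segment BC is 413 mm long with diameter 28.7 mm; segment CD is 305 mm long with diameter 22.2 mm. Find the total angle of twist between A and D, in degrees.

0.611°

ω = 2π·1.66 = 10.43 rad/s, so T = P/ω = 0.312×10³ / 10.43 = 29.91 N·m.
J_AB = π(0.0238)⁴/32 = 3.15×10^-8 m⁴; J_BC = π(0.0287)⁴/32 = 6.66×10^-8 m⁴; J_CD = π(0.0222)⁴/32 = 2.38×10^-8 m⁴.
θ = (T/G)·Σ L_i/J_i = (29.91/77.3×10⁹)·(0.270/3.15×10^-8 + 0.413/6.66×10^-8 + 0.305/2.38×10^-8) = 0.01067 rad.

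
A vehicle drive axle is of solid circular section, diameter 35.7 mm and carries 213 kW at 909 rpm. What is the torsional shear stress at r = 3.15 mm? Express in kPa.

44200 kPa

ω = 2π·909/60 = 95.19 rad/s, so T = P/ω = 213×10³ / 95.19 = 2238 N·m.
J = πd⁴/32 = π(0.0357)⁴/32 = 1.595×10^-7 m⁴.
Shear stress varies linearly with radius: τ = T·r/J = 2238 × 0.00315 / 1.595×10^-7 = 4.420×10^7 Pa.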